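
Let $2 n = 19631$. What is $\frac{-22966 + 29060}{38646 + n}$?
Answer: $\frac{12188}{96923} \approx 0.12575$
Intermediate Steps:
$n = \frac{19631}{2}$ ($n = \frac{1}{2} \cdot 19631 = \frac{19631}{2} \approx 9815.5$)
$\frac{-22966 + 29060}{38646 + n} = \frac{-22966 + 29060}{38646 + \frac{19631}{2}} = \frac{6094}{\frac{96923}{2}} = 6094 \cdot \frac{2}{96923} = \frac{12188}{96923}$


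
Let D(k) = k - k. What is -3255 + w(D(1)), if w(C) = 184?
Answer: -3071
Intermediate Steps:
D(k) = 0
-3255 + w(D(1)) = -3255 + 184 = -3071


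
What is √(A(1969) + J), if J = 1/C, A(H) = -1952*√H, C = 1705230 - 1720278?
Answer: √(-418 - 12278204928*√1969)/2508 ≈ 294.31*I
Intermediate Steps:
C = -15048
J = -1/15048 (J = 1/(-15048) = -1/15048 ≈ -6.6454e-5)
√(A(1969) + J) = √(-1952*√1969 - 1/15048) = √(-1/15048 - 1952*√1969)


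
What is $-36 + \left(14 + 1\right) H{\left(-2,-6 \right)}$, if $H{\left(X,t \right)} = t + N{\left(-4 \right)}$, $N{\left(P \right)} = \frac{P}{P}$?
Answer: $-111$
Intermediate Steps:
$N{\left(P \right)} = 1$
$H{\left(X,t \right)} = 1 + t$ ($H{\left(X,t \right)} = t + 1 = 1 + t$)
$-36 + \left(14 + 1\right) H{\left(-2,-6 \right)} = -36 + \left(14 + 1\right) \left(1 - 6\right) = -36 + 15 \left(-5\right) = -36 - 75 = -111$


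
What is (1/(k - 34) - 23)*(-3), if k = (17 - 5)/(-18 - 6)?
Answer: 1589/23 ≈ 69.087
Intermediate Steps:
k = -½ (k = 12/(-24) = 12*(-1/24) = -½ ≈ -0.50000)
(1/(k - 34) - 23)*(-3) = (1/(-½ - 34) - 23)*(-3) = (1/(-69/2) - 23)*(-3) = (-2/69 - 23)*(-3) = -1589/69*(-3) = 1589/23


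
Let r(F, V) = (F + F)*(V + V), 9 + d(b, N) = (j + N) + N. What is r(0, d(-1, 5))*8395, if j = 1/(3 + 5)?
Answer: 0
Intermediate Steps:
j = ⅛ (j = 1/8 = ⅛ ≈ 0.12500)
d(b, N) = -71/8 + 2*N (d(b, N) = -9 + ((⅛ + N) + N) = -9 + (⅛ + 2*N) = -71/8 + 2*N)
r(F, V) = 4*F*V (r(F, V) = (2*F)*(2*V) = 4*F*V)
r(0, d(-1, 5))*8395 = (4*0*(-71/8 + 2*5))*8395 = (4*0*(-71/8 + 10))*8395 = (4*0*(9/8))*8395 = 0*8395 = 0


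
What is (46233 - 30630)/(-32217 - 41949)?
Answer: -5201/24722 ≈ -0.21038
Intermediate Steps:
(46233 - 30630)/(-32217 - 41949) = 15603/(-74166) = 15603*(-1/74166) = -5201/24722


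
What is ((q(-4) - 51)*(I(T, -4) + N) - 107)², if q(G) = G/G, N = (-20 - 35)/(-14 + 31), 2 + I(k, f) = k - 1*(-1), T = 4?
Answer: 2621161/289 ≈ 9069.8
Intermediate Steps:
I(k, f) = -1 + k (I(k, f) = -2 + (k - 1*(-1)) = -2 + (k + 1) = -2 + (1 + k) = -1 + k)
N = -55/17 ≈ -3.2353
q(G) = 1
((q(-4) - 51)*(I(T, -4) + N) - 107)² = ((1 - 51)*((-1 + 4) - 55/17) - 107)² = (-50*(3 - 55/17) - 107)² = (-50*(-4/17) - 107)² = (200/17 - 107)² = (-1619/17)² = 2621161/289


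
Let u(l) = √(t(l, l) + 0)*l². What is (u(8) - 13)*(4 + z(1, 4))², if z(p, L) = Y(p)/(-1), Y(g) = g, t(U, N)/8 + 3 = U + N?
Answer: -117 + 1152*√26 ≈ 5757.1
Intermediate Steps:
t(U, N) = -24 + 8*N + 8*U (t(U, N) = -24 + 8*(U + N) = -24 + 8*(N + U) = -24 + (8*N + 8*U) = -24 + 8*N + 8*U)
z(p, L) = -p (z(p, L) = p/(-1) = p*(-1) = -p)
u(l) = l²*√(-24 + 16*l) (u(l) = √((-24 + 8*l + 8*l) + 0)*l² = √((-24 + 16*l) + 0)*l² = √(-24 + 16*l)*l² = l²*√(-24 + 16*l))
(u(8) - 13)*(4 + z(1, 4))² = (2*8²*√(-6 + 4*8) - 13)*(4 - 1*1)² = (2*64*√(-6 + 32) - 13)*(4 - 1)² = (2*64*√26 - 13)*3² = (128*√26 - 13)*9 = (-13 + 128*√26)*9 = -117 + 1152*√26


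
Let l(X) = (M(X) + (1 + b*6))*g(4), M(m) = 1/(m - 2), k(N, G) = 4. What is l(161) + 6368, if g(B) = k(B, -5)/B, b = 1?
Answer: 1013626/159 ≈ 6375.0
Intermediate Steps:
M(m) = 1/(-2 + m)
g(B) = 4/B
l(X) = 7 + 1/(-2 + X) (l(X) = (1/(-2 + X) + (1 + 1*6))*(4/4) = (1/(-2 + X) + (1 + 6))*(4*(1/4)) = (1/(-2 + X) + 7)*1 = (7 + 1/(-2 + X))*1 = 7 + 1/(-2 + X))
l(161) + 6368 = (-13 + 7*161)/(-2 + 161) + 6368 = (-13 + 1127)/159 + 6368 = (1/159)*1114 + 6368 = 1114/159 + 6368 = 1013626/159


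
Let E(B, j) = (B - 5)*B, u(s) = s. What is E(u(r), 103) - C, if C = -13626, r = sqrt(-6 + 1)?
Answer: 13621 - 5*I*sqrt(5) ≈ 13621.0 - 11.18*I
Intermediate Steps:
r = I*sqrt(5) (r = sqrt(-5) = I*sqrt(5) ≈ 2.2361*I)
E(B, j) = B*(-5 + B) (E(B, j) = (-5 + B)*B = B*(-5 + B))
E(u(r), 103) - C = (I*sqrt(5))*(-5 + I*sqrt(5)) - 1*(-13626) = I*sqrt(5)*(-5 + I*sqrt(5)) + 13626 = 13626 + I*sqrt(5)*(-5 + I*sqrt(5))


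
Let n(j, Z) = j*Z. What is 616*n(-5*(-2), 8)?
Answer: 49280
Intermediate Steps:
n(j, Z) = Z*j
616*n(-5*(-2), 8) = 616*(8*(-5*(-2))) = 616*(8*10) = 616*80 = 49280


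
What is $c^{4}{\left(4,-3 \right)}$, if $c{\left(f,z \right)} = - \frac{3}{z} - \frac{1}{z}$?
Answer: $\frac{256}{81} \approx 3.1605$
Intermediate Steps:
$c{\left(f,z \right)} = - \frac{4}{z}$
$c^{4}{\left(4,-3 \right)} = \left(- \frac{4}{-3}\right)^{4} = \left(\left(-4\right) \left(- \frac{1}{3}\right)\right)^{4} = \left(\frac{4}{3}\right)^{4} = \frac{256}{81}$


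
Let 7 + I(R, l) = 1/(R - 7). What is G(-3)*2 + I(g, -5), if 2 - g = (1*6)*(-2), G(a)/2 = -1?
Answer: -76/7 ≈ -10.857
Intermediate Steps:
G(a) = -2 (G(a) = 2*(-1) = -2)
g = 14 (g = 2 - 1*6*(-2) = 2 - 6*(-2) = 2 - 1*(-12) = 2 + 12 = 14)
I(R, l) = -7 + 1/(-7 + R) (I(R, l) = -7 + 1/(R - 7) = -7 + 1/(-7 + R))
G(-3)*2 + I(g, -5) = -2*2 + (50 - 7*14)/(-7 + 14) = -4 + (50 - 98)/7 = -4 + (⅐)*(-48) = -4 - 48/7 = -76/7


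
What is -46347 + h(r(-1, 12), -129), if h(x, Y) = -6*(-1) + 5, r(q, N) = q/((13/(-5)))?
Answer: -46336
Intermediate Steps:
r(q, N) = -5*q/13 (r(q, N) = q/((13*(-1/5))) = q/(-13/5) = q*(-5/13) = -5*q/13)
h(x, Y) = 11 (h(x, Y) = 6 + 5 = 11)
-46347 + h(r(-1, 12), -129) = -46347 + 11 = -46336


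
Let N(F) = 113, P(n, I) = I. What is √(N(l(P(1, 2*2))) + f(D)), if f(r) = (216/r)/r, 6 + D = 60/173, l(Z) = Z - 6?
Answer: 31*√3311/163 ≈ 10.943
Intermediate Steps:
l(Z) = -6 + Z
D = -978/173 (D = -6 + 60/173 = -978/173 ≈ -5.6532)
f(r) = 216/r²
√(N(l(P(1, 2*2))) + f(D)) = √(113 + 216/(-978/173)²) = √(113 + 216*(29929/956484)) = √(113 + 179574/26569) = √(3181871/26569) = 31*√3311/163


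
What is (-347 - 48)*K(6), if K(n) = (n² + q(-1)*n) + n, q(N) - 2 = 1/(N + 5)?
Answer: -43845/2 ≈ -21923.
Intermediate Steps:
q(N) = 2 + 1/(5 + N) (q(N) = 2 + 1/(N + 5) = 2 + 1/(5 + N))
K(n) = n² + 13*n/4 (K(n) = (n² + ((11 + 2*(-1))/(5 - 1))*n) + n = (n² + ((11 - 2)/4)*n) + n = (n² + ((¼)*9)*n) + n = (n² + 9*n/4) + n = n² + 13*n/4)
(-347 - 48)*K(6) = (-347 - 48)*((¼)*6*(13 + 4*6)) = -395*6*(13 + 24)/4 = -395*6*37/4 = -395*111/2 = -43845/2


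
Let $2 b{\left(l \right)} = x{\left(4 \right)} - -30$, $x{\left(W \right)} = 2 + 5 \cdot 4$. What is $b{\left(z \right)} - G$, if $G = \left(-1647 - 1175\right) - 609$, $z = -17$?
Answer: $3457$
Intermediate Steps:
$x{\left(W \right)} = 22$ ($x{\left(W \right)} = 2 + 20 = 22$)
$G = -3431$ ($G = -2822 - 609 = -3431$)
$b{\left(l \right)} = 26$ ($b{\left(l \right)} = \frac{22 - -30}{2} = \frac{22 + 30}{2} = \frac{1}{2} \cdot 52 = 26$)
$b{\left(z \right)} - G = 26 - -3431 = 26 + 3431 = 3457$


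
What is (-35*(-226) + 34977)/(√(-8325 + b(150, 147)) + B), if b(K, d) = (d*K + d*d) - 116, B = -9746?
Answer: -208988351/47474649 - 42887*√35218/94949298 ≈ -4.4869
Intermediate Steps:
b(K, d) = -116 + d² + K*d (b(K, d) = (K*d + d²) - 116 = (d² + K*d) - 116 = -116 + d² + K*d)
(-35*(-226) + 34977)/(√(-8325 + b(150, 147)) + B) = (-35*(-226) + 34977)/(√(-8325 + (-116 + 147² + 150*147)) - 9746) = (7910 + 34977)/(√(-8325 + (-116 + 21609 + 22050)) - 9746) = 42887/(√(-8325 + 43543) - 9746) = 42887/(√35218 - 9746) = 42887/(-9746 + √35218)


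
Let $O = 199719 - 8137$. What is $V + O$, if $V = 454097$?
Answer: $645679$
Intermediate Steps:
$O = 191582$
$V + O = 454097 + 191582 = 645679$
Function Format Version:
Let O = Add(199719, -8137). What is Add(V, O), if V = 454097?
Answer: 645679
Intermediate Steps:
O = 191582
Add(V, O) = Add(454097, 191582) = 645679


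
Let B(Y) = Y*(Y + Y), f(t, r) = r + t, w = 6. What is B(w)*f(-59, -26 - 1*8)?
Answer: -6696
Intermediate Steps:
B(Y) = 2*Y**2 (B(Y) = Y*(2*Y) = 2*Y**2)
B(w)*f(-59, -26 - 1*8) = (2*6**2)*((-26 - 1*8) - 59) = (2*36)*((-26 - 8) - 59) = 72*(-34 - 59) = 72*(-93) = -6696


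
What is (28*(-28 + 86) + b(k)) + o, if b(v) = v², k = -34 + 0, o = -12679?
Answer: -9899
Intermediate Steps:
k = -34
(28*(-28 + 86) + b(k)) + o = (28*(-28 + 86) + (-34)²) - 12679 = (28*58 + 1156) - 12679 = (1624 + 1156) - 12679 = 2780 - 12679 = -9899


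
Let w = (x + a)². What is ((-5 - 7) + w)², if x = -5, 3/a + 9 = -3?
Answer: 62001/256 ≈ 242.19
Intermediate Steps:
a = -¼ (a = 3/(-9 - 3) = 3/(-12) = 3*(-1/12) = -¼ ≈ -0.25000)
w = 441/16 (w = (-5 - ¼)² = (-21/4)² = 441/16 ≈ 27.563)
((-5 - 7) + w)² = ((-5 - 7) + 441/16)² = (-12 + 441/16)² = (249/16)² = 62001/256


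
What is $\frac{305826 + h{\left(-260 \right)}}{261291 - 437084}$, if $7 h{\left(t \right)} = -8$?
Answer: $- \frac{2140774}{1230551} \approx -1.7397$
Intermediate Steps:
$h{\left(t \right)} = - \frac{8}{7}$ ($h{\left(t \right)} = \frac{1}{7} \left(-8\right) = - \frac{8}{7}$)
$\frac{305826 + h{\left(-260 \right)}}{261291 - 437084} = \frac{305826 - \frac{8}{7}}{261291 - 437084} = \frac{2140774}{7 \left(-175793\right)} = \frac{2140774}{7} \left(- \frac{1}{175793}\right) = - \frac{2140774}{1230551}$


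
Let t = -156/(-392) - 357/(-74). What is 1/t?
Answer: 1813/9468 ≈ 0.19149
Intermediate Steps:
t = 9468/1813 (t = -156*(-1/392) - 357*(-1/74) = 39/98 + 357/74 = 9468/1813 ≈ 5.2223)
1/t = 1/(9468/1813) = 1813/9468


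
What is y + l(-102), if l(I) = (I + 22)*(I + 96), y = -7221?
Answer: -6741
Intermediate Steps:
l(I) = (22 + I)*(96 + I)
y + l(-102) = -7221 + (2112 + (-102)² + 118*(-102)) = -7221 + (2112 + 10404 - 12036) = -7221 + 480 = -6741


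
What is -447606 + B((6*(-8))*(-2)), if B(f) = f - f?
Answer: -447606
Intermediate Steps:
B(f) = 0
-447606 + B((6*(-8))*(-2)) = -447606 + 0 = -447606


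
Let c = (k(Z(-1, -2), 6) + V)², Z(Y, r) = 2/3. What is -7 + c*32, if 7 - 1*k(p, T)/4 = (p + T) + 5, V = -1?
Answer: 111329/9 ≈ 12370.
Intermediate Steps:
Z(Y, r) = ⅔ (Z(Y, r) = 2*(⅓) = ⅔)
k(p, T) = 8 - 4*T - 4*p (k(p, T) = 28 - 4*((p + T) + 5) = 28 - 4*((T + p) + 5) = 28 - 4*(5 + T + p) = 28 + (-20 - 4*T - 4*p) = 8 - 4*T - 4*p)
c = 3481/9 (c = ((8 - 4*6 - 4*⅔) - 1)² = ((8 - 24 - 8/3) - 1)² = (-56/3 - 1)² = (-59/3)² = 3481/9 ≈ 386.78)
-7 + c*32 = -7 + (3481/9)*32 = -7 + 111392/9 = 111329/9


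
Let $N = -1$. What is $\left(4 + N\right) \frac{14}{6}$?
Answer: $7$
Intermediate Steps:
$\left(4 + N\right) \frac{14}{6} = \left(4 - 1\right) \frac{14}{6} = 3 \cdot 14 \cdot \frac{1}{6} = 3 \cdot \frac{7}{3} = 7$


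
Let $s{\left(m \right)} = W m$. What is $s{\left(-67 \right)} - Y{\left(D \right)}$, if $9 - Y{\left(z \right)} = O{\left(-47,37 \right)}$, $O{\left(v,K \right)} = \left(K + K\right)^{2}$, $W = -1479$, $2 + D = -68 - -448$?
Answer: $104560$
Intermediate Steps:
$D = 378$ ($D = -2 - -380 = -2 + \left(-68 + 448\right) = -2 + 380 = 378$)
$O{\left(v,K \right)} = 4 K^{2}$ ($O{\left(v,K \right)} = \left(2 K\right)^{2} = 4 K^{2}$)
$Y{\left(z \right)} = -5467$ ($Y{\left(z \right)} = 9 - 4 \cdot 37^{2} = 9 - 4 \cdot 1369 = 9 - 5476 = -5467$)
$s{\left(m \right)} = - 1479 m$
$s{\left(-67 \right)} - Y{\left(D \right)} = \left(-1479\right) \left(-67\right) - -5467 = 99093 + 5467 = 104560$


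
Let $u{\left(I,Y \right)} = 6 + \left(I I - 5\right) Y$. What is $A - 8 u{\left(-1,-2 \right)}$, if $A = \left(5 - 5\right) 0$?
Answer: $-112$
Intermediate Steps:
$A = 0$ ($A = 0 \cdot 0 = 0$)
$u{\left(I,Y \right)} = 6 + Y \left(-5 + I^{2}\right)$ ($u{\left(I,Y \right)} = 6 + \left(I^{2} - 5\right) Y = 6 + \left(-5 + I^{2}\right) Y = 6 + Y \left(-5 + I^{2}\right)$)
$A - 8 u{\left(-1,-2 \right)} = 0 - 8 \left(6 - -10 - 2 \left(-1\right)^{2}\right) = 0 - 8 \left(6 + 10 - 2\right) = 0 - 112 = -112$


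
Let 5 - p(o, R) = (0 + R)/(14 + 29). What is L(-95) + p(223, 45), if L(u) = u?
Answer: -3915/43 ≈ -91.047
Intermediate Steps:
p(o, R) = 5 - R/43 (p(o, R) = 5 - (0 + R)/(14 + 29) = 5 - R/43)
L(-95) + p(223, 45) = -95 + (5 - 1/43*45) = -95 + (5 - 45/43) = -95 + 170/43 = -3915/43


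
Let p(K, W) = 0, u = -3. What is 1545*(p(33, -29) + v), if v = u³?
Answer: -41715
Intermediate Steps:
v = -27 (v = (-3)³ = -27)
1545*(p(33, -29) + v) = 1545*(0 - 27) = 1545*(-27) = -41715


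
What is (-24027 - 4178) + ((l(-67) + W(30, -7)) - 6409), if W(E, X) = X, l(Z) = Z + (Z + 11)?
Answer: -34744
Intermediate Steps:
l(Z) = 11 + 2*Z (l(Z) = Z + (11 + Z) = 11 + 2*Z)
(-24027 - 4178) + ((l(-67) + W(30, -7)) - 6409) = (-24027 - 4178) + (((11 + 2*(-67)) - 7) - 6409) = -28205 + (((11 - 134) - 7) - 6409) = -28205 + ((-123 - 7) - 6409) = -28205 + (-130 - 6409) = -28205 - 6539 = -34744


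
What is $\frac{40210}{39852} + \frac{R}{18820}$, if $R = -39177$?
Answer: $- \frac{201132401}{187503660} \approx -1.0727$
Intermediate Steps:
$\frac{40210}{39852} + \frac{R}{18820} = \frac{40210}{39852} - \frac{39177}{18820} = 40210 \cdot \frac{1}{39852} - \frac{39177}{18820} = \frac{20105}{19926} - \frac{39177}{18820} = - \frac{201132401}{187503660}$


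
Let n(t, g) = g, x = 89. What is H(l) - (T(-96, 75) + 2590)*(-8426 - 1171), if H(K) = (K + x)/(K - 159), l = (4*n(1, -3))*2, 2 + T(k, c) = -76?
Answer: 4411702447/183 ≈ 2.4108e+7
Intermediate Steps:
T(k, c) = -78 (T(k, c) = -2 - 76 = -78)
l = -24 (l = (4*(-3))*2 = -12*2 = -24)
H(K) = (89 + K)/(-159 + K) (H(K) = (K + 89)/(K - 159) = (89 + K)/(-159 + K))
H(l) - (T(-96, 75) + 2590)*(-8426 - 1171) = (89 - 24)/(-159 - 24) - (-78 + 2590)*(-8426 - 1171) = 65/(-183) - 2512*(-9597) = -1/183*65 - 1*(-24107664) = -65/183 + 24107664 = 4411702447/183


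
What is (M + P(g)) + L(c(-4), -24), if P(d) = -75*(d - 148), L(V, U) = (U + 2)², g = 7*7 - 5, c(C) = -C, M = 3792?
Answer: 12076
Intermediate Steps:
g = 44 (g = 49 - 5 = 44)
L(V, U) = (2 + U)²
P(d) = 11100 - 75*d (P(d) = -75*(-148 + d) = 11100 - 75*d)
(M + P(g)) + L(c(-4), -24) = (3792 + (11100 - 75*44)) + (2 - 24)² = (3792 + (11100 - 3300)) + (-22)² = (3792 + 7800) + 484 = 11592 + 484 = 12076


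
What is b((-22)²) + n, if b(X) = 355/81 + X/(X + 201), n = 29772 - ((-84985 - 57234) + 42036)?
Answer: 7210835554/55485 ≈ 1.2996e+5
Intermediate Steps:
n = 129955 (n = 29772 - (-142219 + 42036) = 29772 - 1*(-100183) = 29772 + 100183 = 129955)
b(X) = 355/81 + X/(201 + X) (b(X) = 355*(1/81) + X/(201 + X) = 355/81 + X/(201 + X))
b((-22)²) + n = (71355 + 436*(-22)²)/(81*(201 + (-22)²)) + 129955 = (71355 + 436*484)/(81*(201 + 484)) + 129955 = (1/81)*(71355 + 211024)/685 + 129955 = (1/81)*(1/685)*282379 + 129955 = 282379/55485 + 129955 = 7210835554/55485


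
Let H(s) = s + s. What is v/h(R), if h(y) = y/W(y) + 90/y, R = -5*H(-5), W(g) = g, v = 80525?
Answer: 402625/14 ≈ 28759.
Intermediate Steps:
H(s) = 2*s
R = 50 (R = -10*(-5) = -5*(-10) = 50)
h(y) = 1 + 90/y (h(y) = y/y + 90/y = 1 + 90/y)
v/h(R) = 80525/(((90 + 50)/50)) = 80525/(((1/50)*140)) = 80525/(14/5) = 80525*(5/14) = 402625/14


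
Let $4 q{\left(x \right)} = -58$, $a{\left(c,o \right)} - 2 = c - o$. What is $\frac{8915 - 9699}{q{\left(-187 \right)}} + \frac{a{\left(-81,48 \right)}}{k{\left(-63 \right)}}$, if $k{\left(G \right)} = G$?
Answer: $\frac{102467}{1827} \approx 56.085$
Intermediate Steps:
$a{\left(c,o \right)} = 2 + c - o$ ($a{\left(c,o \right)} = 2 + \left(c - o\right) = 2 + c - o$)
$q{\left(x \right)} = - \frac{29}{2}$ ($q{\left(x \right)} = \frac{1}{4} \left(-58\right) = - \frac{29}{2}$)
$\frac{8915 - 9699}{q{\left(-187 \right)}} + \frac{a{\left(-81,48 \right)}}{k{\left(-63 \right)}} = \frac{8915 - 9699}{- \frac{29}{2}} + \frac{2 - 81 - 48}{-63} = \left(-784\right) \left(- \frac{2}{29}\right) + \left(2 - 81 - 48\right) \left(- \frac{1}{63}\right) = \frac{1568}{29} - - \frac{127}{63} = \frac{1568}{29} + \frac{127}{63} = \frac{102467}{1827}$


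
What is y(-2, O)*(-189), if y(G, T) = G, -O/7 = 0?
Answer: 378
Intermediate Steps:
O = 0 (O = -7*0 = 0)
y(-2, O)*(-189) = -2*(-189) = 378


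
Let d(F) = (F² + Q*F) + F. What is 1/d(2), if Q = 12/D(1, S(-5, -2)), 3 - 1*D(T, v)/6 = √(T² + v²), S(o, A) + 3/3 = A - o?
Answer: 9/76 - √5/76 ≈ 0.088999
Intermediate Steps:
S(o, A) = -1 + A - o (S(o, A) = -1 + (A - o) = -1 + A - o)
D(T, v) = 18 - 6*√(T² + v²)
Q = 12/(18 - 6*√5) (Q = 12/(18 - 6*√(1² + (-1 - 2 - 1*(-5))²)) = 12/(18 - 6*√(1 + (-1 - 2 + 5)²)) = 12/(18 - 6*√(1 + 2²)) = 12/(18 - 6*√(1 + 4)) = 12/(18 - 6*√5) ≈ 2.6180)
d(F) = F + F² + F*(3/2 + √5/2) (d(F) = (F² + (3/2 + √5/2)*F) + F = (F² + F*(3/2 + √5/2)) + F = F + F² + F*(3/2 + √5/2))
1/d(2) = 1/(2² + (5/2)*2 + (½)*2*√5) = 1/(4 + 5 + √5) = 1/(9 + √5)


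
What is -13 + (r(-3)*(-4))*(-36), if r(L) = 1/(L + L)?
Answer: -37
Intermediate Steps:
r(L) = 1/(2*L)
-13 + (r(-3)*(-4))*(-36) = -13 + (((1/2)/(-3))*(-4))*(-36) = -13 + (((1/2)*(-1/3))*(-4))*(-36) = -13 - 1/6*(-4)*(-36) = -13 + (2/3)*(-36) = -13 - 24 = -37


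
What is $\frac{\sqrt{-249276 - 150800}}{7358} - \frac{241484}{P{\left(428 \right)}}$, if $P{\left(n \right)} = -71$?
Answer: $\frac{241484}{71} + \frac{i \sqrt{100019}}{3679} \approx 3401.2 + 0.085963 i$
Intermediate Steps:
$\frac{\sqrt{-249276 - 150800}}{7358} - \frac{241484}{P{\left(428 \right)}} = \frac{\sqrt{-249276 - 150800}}{7358} - \frac{241484}{-71} = \sqrt{-400076} \cdot \frac{1}{7358} - - \frac{241484}{71} = 2 i \sqrt{100019} \cdot \frac{1}{7358} + \frac{241484}{71} = \frac{i \sqrt{100019}}{3679} + \frac{241484}{71} = \frac{241484}{71} + \frac{i \sqrt{100019}}{3679}$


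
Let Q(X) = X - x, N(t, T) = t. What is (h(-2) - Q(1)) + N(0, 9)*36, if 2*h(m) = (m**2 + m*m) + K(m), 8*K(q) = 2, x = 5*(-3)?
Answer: -95/8 ≈ -11.875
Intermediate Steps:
x = -15
K(q) = 1/4 (K(q) = (1/8)*2 = 1/4)
Q(X) = 15 + X (Q(X) = X - 1*(-15) = X + 15 = 15 + X)
h(m) = 1/8 + m**2 (h(m) = ((m**2 + m*m) + 1/4)/2 = ((m**2 + m**2) + 1/4)/2 = (2*m**2 + 1/4)/2 = (1/4 + 2*m**2)/2 = 1/8 + m**2)
(h(-2) - Q(1)) + N(0, 9)*36 = ((1/8 + (-2)**2) - (15 + 1)) + 0*36 = ((1/8 + 4) - 1*16) + 0 = (33/8 - 16) + 0 = -95/8 + 0 = -95/8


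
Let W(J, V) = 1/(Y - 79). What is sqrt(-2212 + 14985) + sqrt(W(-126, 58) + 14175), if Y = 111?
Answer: sqrt(12773) + sqrt(907202)/8 ≈ 232.08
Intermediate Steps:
W(J, V) = 1/32 (W(J, V) = 1/(111 - 79) = 1/32)
sqrt(-2212 + 14985) + sqrt(W(-126, 58) + 14175) = sqrt(-2212 + 14985) + sqrt(1/32 + 14175) = sqrt(12773) + sqrt(453601/32) = sqrt(12773) + sqrt(907202)/8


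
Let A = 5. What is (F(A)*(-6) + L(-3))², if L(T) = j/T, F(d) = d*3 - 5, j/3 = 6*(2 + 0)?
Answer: 5184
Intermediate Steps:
j = 36 (j = 3*(6*(2 + 0)) = 3*(6*2) = 3*12 = 36)
F(d) = -5 + 3*d (F(d) = 3*d - 5 = -5 + 3*d)
L(T) = 36/T
(F(A)*(-6) + L(-3))² = ((-5 + 3*5)*(-6) + 36/(-3))² = ((-5 + 15)*(-6) + 36*(-⅓))² = (10*(-6) - 12)² = (-60 - 12)² = (-72)² = 5184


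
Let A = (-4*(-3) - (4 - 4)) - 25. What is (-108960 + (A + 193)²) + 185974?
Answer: 109414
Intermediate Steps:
A = -13 (A = (12 - 1*0) - 25 = (12 + 0) - 25 = 12 - 25 = -13)
(-108960 + (A + 193)²) + 185974 = (-108960 + (-13 + 193)²) + 185974 = (-108960 + 180²) + 185974 = (-108960 + 32400) + 185974 = -76560 + 185974 = 109414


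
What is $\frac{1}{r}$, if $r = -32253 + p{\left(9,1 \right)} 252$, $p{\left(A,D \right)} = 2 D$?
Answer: $- \frac{1}{31749} \approx -3.1497 \cdot 10^{-5}$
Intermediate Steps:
$r = -31749$ ($r = -32253 + 2 \cdot 1 \cdot 252 = -32253 + 2 \cdot 252 = -32253 + 504 = -31749$)
$\frac{1}{r} = \frac{1}{-31749} = - \frac{1}{31749}$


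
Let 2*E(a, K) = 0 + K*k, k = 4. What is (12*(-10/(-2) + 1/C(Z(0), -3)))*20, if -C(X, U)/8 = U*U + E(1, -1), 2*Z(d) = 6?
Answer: 8370/7 ≈ 1195.7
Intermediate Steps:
E(a, K) = 2*K (E(a, K) = (0 + K*4)/2 = (0 + 4*K)/2 = (4*K)/2 = 2*K)
Z(d) = 3 (Z(d) = (½)*6 = 3)
C(X, U) = 16 - 8*U² (C(X, U) = -8*(U*U + 2*(-1)) = -8*(U² - 2) = -8*(-2 + U²) = 16 - 8*U²)
(12*(-10/(-2) + 1/C(Z(0), -3)))*20 = (12*(-10/(-2) + 1/(16 - 8*(-3)²)))*20 = (12*(-10*(-½) + 1/(16 - 8*9)))*20 = (12*(5 + 1/(16 - 72)))*20 = (12*(5 + 1/(-56)))*20 = (12*(5 + 1*(-1/56)))*20 = (12*(5 - 1/56))*20 = (12*(279/56))*20 = (837/14)*20 = 8370/7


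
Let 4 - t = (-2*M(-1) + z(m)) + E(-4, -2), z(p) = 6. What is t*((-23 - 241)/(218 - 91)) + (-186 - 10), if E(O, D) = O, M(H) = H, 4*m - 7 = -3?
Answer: -196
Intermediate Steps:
m = 1 (m = 7/4 + (¼)*(-3) = 7/4 - ¾ = 1)
t = 0 (t = 4 - ((-2*(-1) + 6) - 4) = 4 - ((2 + 6) - 4) = 4 - (8 - 4) = 4 - 1*4 = 4 - 4 = 0)
t*((-23 - 241)/(218 - 91)) + (-186 - 10) = 0*((-23 - 241)/(218 - 91)) + (-186 - 10) = 0*(-264/127) - 196 = 0 - 196 = -196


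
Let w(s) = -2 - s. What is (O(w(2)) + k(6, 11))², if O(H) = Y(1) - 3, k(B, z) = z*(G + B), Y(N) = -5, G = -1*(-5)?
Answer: 12769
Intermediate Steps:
G = 5
k(B, z) = z*(5 + B)
O(H) = -8 (O(H) = -5 - 3 = -8)
(O(w(2)) + k(6, 11))² = (-8 + 11*(5 + 6))² = (-8 + 11*11)² = (-8 + 121)² = 113² = 12769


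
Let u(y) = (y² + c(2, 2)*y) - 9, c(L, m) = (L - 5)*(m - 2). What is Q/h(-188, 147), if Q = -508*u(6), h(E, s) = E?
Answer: 3429/47 ≈ 72.957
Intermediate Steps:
c(L, m) = (-5 + L)*(-2 + m)
u(y) = -9 + y² (u(y) = (y² + (10 - 5*2 - 2*2 + 2*2)*y) - 9 = (y² + (10 - 10 - 4 + 4)*y) - 9 = (y² + 0*y) - 9 = (y² + 0) - 9 = y² - 9 = -9 + y²)
Q = -13716 (Q = -508*(-9 + 6²) = -508*(-9 + 36) = -508*27 = -13716)
Q/h(-188, 147) = -13716/(-188) = -13716*(-1/188) = 3429/47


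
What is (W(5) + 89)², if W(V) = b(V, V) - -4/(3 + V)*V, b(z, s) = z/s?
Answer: 34225/4 ≈ 8556.3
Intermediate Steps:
W(V) = 1 + 4*V/(3 + V) (W(V) = V/V - -4/(3 + V)*V = 1 - (-4/(3 + V))*V = 1 - (-4)*V/(3 + V) = 1 + 4*V/(3 + V))
(W(5) + 89)² = ((3 + 5*5)/(3 + 5) + 89)² = ((3 + 25)/8 + 89)² = ((⅛)*28 + 89)² = (7/2 + 89)² = (185/2)² = 34225/4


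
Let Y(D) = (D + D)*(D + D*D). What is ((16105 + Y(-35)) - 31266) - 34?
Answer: -98495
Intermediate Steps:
Y(D) = 2*D*(D + D²) (Y(D) = (2*D)*(D + D²) = 2*D*(D + D²))
((16105 + Y(-35)) - 31266) - 34 = ((16105 + 2*(-35)²*(1 - 35)) - 31266) - 34 = ((16105 + 2*1225*(-34)) - 31266) - 34 = ((16105 - 83300) - 31266) - 34 = (-67195 - 31266) - 34 = -98461 - 34 = -98495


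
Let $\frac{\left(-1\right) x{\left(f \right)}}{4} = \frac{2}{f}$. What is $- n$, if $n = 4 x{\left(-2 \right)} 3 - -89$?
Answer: $-137$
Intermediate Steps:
$x{\left(f \right)} = - \frac{8}{f}$ ($x{\left(f \right)} = - 4 \frac{2}{f} = - \frac{8}{f}$)
$n = 137$ ($n = 4 \left(- \frac{8}{-2}\right) 3 - -89 = 4 \left(\left(-8\right) \left(- \frac{1}{2}\right)\right) 3 + 89 = 4 \cdot 4 \cdot 3 + 89 = 16 \cdot 3 + 89 = 48 + 89 = 137$)
$- n = \left(-1\right) 137 = -137$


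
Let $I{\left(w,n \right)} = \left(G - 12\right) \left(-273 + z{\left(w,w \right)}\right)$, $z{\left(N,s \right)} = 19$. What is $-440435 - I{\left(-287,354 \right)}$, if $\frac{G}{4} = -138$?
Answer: $-583691$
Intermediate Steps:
$G = -552$ ($G = 4 \left(-138\right) = -552$)
$I{\left(w,n \right)} = 143256$ ($I{\left(w,n \right)} = \left(-552 - 12\right) \left(-273 + 19\right) = \left(-564\right) \left(-254\right) = 143256$)
$-440435 - I{\left(-287,354 \right)} = -440435 - 143256 = -583691$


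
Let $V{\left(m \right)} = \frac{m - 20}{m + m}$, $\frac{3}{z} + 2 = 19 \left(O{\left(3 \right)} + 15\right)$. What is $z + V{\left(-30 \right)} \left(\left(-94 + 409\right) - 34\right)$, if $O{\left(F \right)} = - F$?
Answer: $\frac{79387}{339} \approx 234.18$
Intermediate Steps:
$z = \frac{3}{226}$ ($z = \frac{3}{-2 + 19 \left(\left(-1\right) 3 + 15\right)} = \frac{3}{-2 + 19 \left(-3 + 15\right)} = \frac{3}{-2 + 19 \cdot 12} = \frac{3}{-2 + 228} = \frac{3}{226} \approx 0.013274$)
$V{\left(m \right)} = \frac{-20 + m}{2 m}$
$z + V{\left(-30 \right)} \left(\left(-94 + 409\right) - 34\right) = \frac{3}{226} + \frac{-20 - 30}{2 \left(-30\right)} \left(\left(-94 + 409\right) - 34\right) = \frac{3}{226} + \frac{1}{2} \left(- \frac{1}{30}\right) \left(-50\right) \left(315 - 34\right) = \frac{3}{226} + \frac{5}{6} \cdot 281 = \frac{3}{226} + \frac{1405}{6} = \frac{79387}{339}$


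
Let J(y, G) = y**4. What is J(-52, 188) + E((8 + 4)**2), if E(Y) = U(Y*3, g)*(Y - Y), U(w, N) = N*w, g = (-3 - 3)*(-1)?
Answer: 7311616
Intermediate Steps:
g = 6 (g = -6*(-1) = 6)
E(Y) = 0 (E(Y) = (6*(Y*3))*(Y - Y) = (6*(3*Y))*0 = (18*Y)*0 = 0)
J(-52, 188) + E((8 + 4)**2) = (-52)**4 + 0 = 7311616 + 0 = 7311616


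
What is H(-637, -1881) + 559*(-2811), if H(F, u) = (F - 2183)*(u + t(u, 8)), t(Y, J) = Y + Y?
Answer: 14341911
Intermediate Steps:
t(Y, J) = 2*Y
H(F, u) = 3*u*(-2183 + F) (H(F, u) = (F - 2183)*(u + 2*u) = (-2183 + F)*(3*u) = 3*u*(-2183 + F))
H(-637, -1881) + 559*(-2811) = 3*(-1881)*(-2183 - 637) + 559*(-2811) = 3*(-1881)*(-2820) - 1571349 = 15913260 - 1571349 = 14341911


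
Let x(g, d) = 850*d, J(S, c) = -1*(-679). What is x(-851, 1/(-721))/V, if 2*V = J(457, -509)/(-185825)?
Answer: 315902500/489559 ≈ 645.28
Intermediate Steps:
J(S, c) = 679
V = -679/371650 (V = (679/(-185825))/2 = (679*(-1/185825))/2 = (½)*(-679/185825) = -679/371650 ≈ -0.0018270)
x(-851, 1/(-721))/V = (850/(-721))/(-679/371650) = (850*(-1/721))*(-371650/679) = -850/721*(-371650/679) = 315902500/489559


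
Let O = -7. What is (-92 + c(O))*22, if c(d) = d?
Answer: -2178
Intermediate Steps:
(-92 + c(O))*22 = (-92 - 7)*22 = -99*22 = -2178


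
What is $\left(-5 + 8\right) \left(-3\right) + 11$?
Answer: $2$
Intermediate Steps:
$\left(-5 + 8\right) \left(-3\right) + 11 = 3 \left(-3\right) + 11 = -9 + 11 = 2$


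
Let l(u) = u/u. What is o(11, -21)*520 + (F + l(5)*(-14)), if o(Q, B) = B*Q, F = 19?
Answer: -120115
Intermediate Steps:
l(u) = 1
o(11, -21)*520 + (F + l(5)*(-14)) = -21*11*520 + (19 + 1*(-14)) = -231*520 + (19 - 14) = -120120 + 5 = -120115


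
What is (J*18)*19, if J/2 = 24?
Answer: 16416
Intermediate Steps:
J = 48 (J = 2*24 = 48)
(J*18)*19 = (48*18)*19 = 864*19 = 16416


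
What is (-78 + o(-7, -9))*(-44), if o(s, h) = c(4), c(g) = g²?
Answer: 2728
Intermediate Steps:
o(s, h) = 16 (o(s, h) = 4² = 16)
(-78 + o(-7, -9))*(-44) = (-78 + 16)*(-44) = -62*(-44) = 2728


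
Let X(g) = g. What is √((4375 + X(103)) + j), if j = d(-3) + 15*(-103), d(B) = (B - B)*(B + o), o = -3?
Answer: √2933 ≈ 54.157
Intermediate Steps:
d(B) = 0 (d(B) = (B - B)*(B - 3) = 0*(-3 + B) = 0)
j = -1545 (j = 0 + 15*(-103) = 0 - 1545 = -1545)
√((4375 + X(103)) + j) = √((4375 + 103) - 1545) = √(4478 - 1545) = √2933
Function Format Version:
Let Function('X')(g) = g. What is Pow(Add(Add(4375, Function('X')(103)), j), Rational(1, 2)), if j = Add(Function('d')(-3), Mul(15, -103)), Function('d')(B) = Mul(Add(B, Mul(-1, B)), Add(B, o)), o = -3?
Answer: Pow(2933, Rational(1, 2)) ≈ 54.157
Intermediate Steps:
Function('d')(B) = 0 (Function('d')(B) = Mul(Add(B, Mul(-1, B)), Add(B, -3)) = Mul(0, Add(-3, B)) = 0)
j = -1545 (j = Add(0, Mul(15, -103)) = Add(0, -1545) = -1545)
Pow(Add(Add(4375, Function('X')(103)), j), Rational(1, 2)) = Pow(Add(Add(4375, 103), -1545), Rational(1, 2)) = Pow(Add(4478, -1545), Rational(1, 2)) = Pow(2933, Rational(1, 2))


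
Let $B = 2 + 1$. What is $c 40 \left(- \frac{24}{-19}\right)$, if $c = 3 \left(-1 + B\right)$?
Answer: $\frac{5760}{19} \approx 303.16$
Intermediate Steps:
$B = 3$
$c = 6$ ($c = 3 \left(-1 + 3\right) = 3 \cdot 2 = 6$)
$c 40 \left(- \frac{24}{-19}\right) = 6 \cdot 40 \left(- \frac{24}{-19}\right) = 240 \left(\left(-24\right) \left(- \frac{1}{19}\right)\right) = 240 \cdot \frac{24}{19} = \frac{5760}{19}$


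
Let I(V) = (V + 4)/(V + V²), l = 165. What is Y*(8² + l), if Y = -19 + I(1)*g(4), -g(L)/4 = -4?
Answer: 4809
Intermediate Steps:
g(L) = 16 (g(L) = -4*(-4) = 16)
I(V) = (4 + V)/(V + V²)
Y = 21 (Y = -19 + ((4 + 1)/(1*(1 + 1)))*16 = -19 + (1*5/2)*16 = -19 + (1*(½)*5)*16 = -19 + (5/2)*16 = -19 + 40 = 21)
Y*(8² + l) = 21*(8² + 165) = 21*(64 + 165) = 21*229 = 4809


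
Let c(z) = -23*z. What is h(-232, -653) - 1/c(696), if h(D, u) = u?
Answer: -10453223/16008 ≈ -653.00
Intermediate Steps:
h(-232, -653) - 1/c(696) = -653 - 1/((-23*696)) = -653 - 1/(-16008) = -653 - 1*(-1/16008) = -653 + 1/16008 = -10453223/16008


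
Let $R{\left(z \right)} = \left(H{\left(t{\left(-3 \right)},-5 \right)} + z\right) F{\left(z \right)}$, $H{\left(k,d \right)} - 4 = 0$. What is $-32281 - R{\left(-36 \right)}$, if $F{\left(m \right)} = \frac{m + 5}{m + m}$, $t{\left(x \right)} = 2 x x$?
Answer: $- \frac{290405}{9} \approx -32267.0$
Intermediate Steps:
$t{\left(x \right)} = 2 x^{2}$
$H{\left(k,d \right)} = 4$ ($H{\left(k,d \right)} = 4 + 0 = 4$)
$F{\left(m \right)} = \frac{5 + m}{2 m}$
$R{\left(z \right)} = \frac{\left(4 + z\right) \left(5 + z\right)}{2 z}$ ($R{\left(z \right)} = \left(4 + z\right) \frac{5 + z}{2 z} = \frac{\left(4 + z\right) \left(5 + z\right)}{2 z}$)
$-32281 - R{\left(-36 \right)} = -32281 - \frac{\left(4 - 36\right) \left(5 - 36\right)}{2 \left(-36\right)} = -32281 - \frac{1}{2} \left(- \frac{1}{36}\right) \left(-32\right) \left(-31\right) = -32281 - - \frac{124}{9} = -32281 + \frac{124}{9} = - \frac{290405}{9}$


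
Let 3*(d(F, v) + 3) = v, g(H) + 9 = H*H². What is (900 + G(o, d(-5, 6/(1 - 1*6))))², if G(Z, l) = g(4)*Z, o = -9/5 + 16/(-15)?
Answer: 4959529/9 ≈ 5.5106e+5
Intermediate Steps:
g(H) = -9 + H³ (g(H) = -9 + H*H² = -9 + H³)
d(F, v) = -3 + v/3
o = -43/15 (o = -9*⅕ + 16*(-1/15) = -9/5 - 16/15 = -43/15 ≈ -2.8667)
G(Z, l) = 55*Z (G(Z, l) = (-9 + 4³)*Z = (-9 + 64)*Z = 55*Z)
(900 + G(o, d(-5, 6/(1 - 1*6))))² = (900 + 55*(-43/15))² = (900 - 473/3)² = (2227/3)² = 4959529/9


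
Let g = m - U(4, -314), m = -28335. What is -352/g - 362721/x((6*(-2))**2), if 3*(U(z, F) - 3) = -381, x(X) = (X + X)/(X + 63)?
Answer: -235352597749/902752 ≈ -2.6071e+5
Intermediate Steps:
x(X) = 2*X/(63 + X) (x(X) = (2*X)/(63 + X) = 2*X/(63 + X))
U(z, F) = -124 (U(z, F) = 3 + (1/3)*(-381) = 3 - 127 = -124)
g = -28211 (g = -28335 - 1*(-124) = -28335 + 124 = -28211)
-352/g - 362721/x((6*(-2))**2) = -352/(-28211) - 362721/(2*(6*(-2))**2/(63 + (6*(-2))**2)) = -352*(-1/28211) - 362721/(2*(-12)**2/(63 + (-12)**2)) = 352/28211 - 362721/(2*144/(63 + 144)) = 352/28211 - 362721/(2*144/207) = 352/28211 - 362721/(2*144*(1/207)) = 352/28211 - 362721/32/23 = 352/28211 - 362721*23/32 = 352/28211 - 8342583/32 = -235352597749/902752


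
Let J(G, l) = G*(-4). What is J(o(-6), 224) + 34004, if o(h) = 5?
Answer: 33984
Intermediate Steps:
J(G, l) = -4*G
J(o(-6), 224) + 34004 = -4*5 + 34004 = -20 + 34004 = 33984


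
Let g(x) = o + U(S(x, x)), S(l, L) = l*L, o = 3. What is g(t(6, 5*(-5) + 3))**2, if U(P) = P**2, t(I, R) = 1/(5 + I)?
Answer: 1929317776/214358881 ≈ 9.0004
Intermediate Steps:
S(l, L) = L*l
g(x) = 3 + x**4 (g(x) = 3 + (x*x)**2 = 3 + (x**2)**2 = 3 + x**4)
g(t(6, 5*(-5) + 3))**2 = (3 + (1/(5 + 6))**4)**2 = (3 + (1/11)**4)**2 = (3 + 1/14641)**2 = (43924/14641)**2 = 1929317776/214358881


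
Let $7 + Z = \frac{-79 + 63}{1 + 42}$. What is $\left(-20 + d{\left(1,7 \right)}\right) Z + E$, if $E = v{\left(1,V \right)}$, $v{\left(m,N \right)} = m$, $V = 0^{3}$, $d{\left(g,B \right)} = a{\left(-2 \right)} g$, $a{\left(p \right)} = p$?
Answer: $\frac{7017}{43} \approx 163.19$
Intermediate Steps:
$d{\left(g,B \right)} = - 2 g$
$V = 0$
$E = 1$
$Z = - \frac{317}{43}$ ($Z = -7 + \frac{-79 + 63}{1 + 42} = -7 - \frac{16}{43} = - \frac{317}{43} \approx -7.3721$)
$\left(-20 + d{\left(1,7 \right)}\right) Z + E = \left(-20 - 2\right) \left(- \frac{317}{43}\right) + 1 = \left(-22\right) \left(- \frac{317}{43}\right) + 1 = \frac{6974}{43} + 1 = \frac{7017}{43}$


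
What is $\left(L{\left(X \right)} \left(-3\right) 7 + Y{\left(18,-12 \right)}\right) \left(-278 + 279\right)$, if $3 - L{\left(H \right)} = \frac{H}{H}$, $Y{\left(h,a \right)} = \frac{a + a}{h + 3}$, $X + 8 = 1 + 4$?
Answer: $- \frac{302}{7} \approx -43.143$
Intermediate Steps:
$X = -3$ ($X = -8 + \left(1 + 4\right) = -8 + 5 = -3$)
$Y{\left(h,a \right)} = \frac{2 a}{3 + h}$
$L{\left(H \right)} = 2$ ($L{\left(H \right)} = 3 - \frac{H}{H} = 3 - 1 = 2$)
$\left(L{\left(X \right)} \left(-3\right) 7 + Y{\left(18,-12 \right)}\right) \left(-278 + 279\right) = \left(2 \left(-3\right) 7 + 2 \left(-12\right) \frac{1}{3 + 18}\right) \left(-278 + 279\right) = \left(\left(-6\right) 7 + 2 \left(-12\right) \frac{1}{21}\right) 1 = \left(-42 + 2 \left(-12\right) \frac{1}{21}\right) 1 = \left(-42 - \frac{8}{7}\right) 1 = \left(- \frac{302}{7}\right) 1 = - \frac{302}{7}$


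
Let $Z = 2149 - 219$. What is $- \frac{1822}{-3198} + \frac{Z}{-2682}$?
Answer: $- \frac{107128}{714753} \approx -0.14988$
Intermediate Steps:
$Z = 1930$
$- \frac{1822}{-3198} + \frac{Z}{-2682} = - \frac{1822}{-3198} + \frac{1930}{-2682} = \left(-1822\right) \left(- \frac{1}{3198}\right) + 1930 \left(- \frac{1}{2682}\right) = \frac{911}{1599} - \frac{965}{1341} = - \frac{107128}{714753}$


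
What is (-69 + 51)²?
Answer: 324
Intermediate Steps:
(-69 + 51)² = (-18)² = 324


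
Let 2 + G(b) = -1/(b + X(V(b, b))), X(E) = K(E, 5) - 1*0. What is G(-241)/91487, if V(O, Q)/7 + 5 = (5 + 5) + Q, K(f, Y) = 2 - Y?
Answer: -487/22322828 ≈ -2.1816e-5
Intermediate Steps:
V(O, Q) = 35 + 7*Q (V(O, Q) = -35 + 7*((5 + 5) + Q) = -35 + 7*(10 + Q) = -35 + (70 + 7*Q) = 35 + 7*Q)
X(E) = -3 (X(E) = (2 - 1*5) - 1*0 = (2 - 5) + 0 = -3 + 0 = -3)
G(b) = -2 - 1/(-3 + b) (G(b) = -2 - 1/(b - 3) = -2 - 1/(-3 + b))
G(-241)/91487 = ((5 - 2*(-241))/(-3 - 241))/91487 = ((5 + 482)/(-244))*(1/91487) = -1/244*487*(1/91487) = -487/244*1/91487 = -487/22322828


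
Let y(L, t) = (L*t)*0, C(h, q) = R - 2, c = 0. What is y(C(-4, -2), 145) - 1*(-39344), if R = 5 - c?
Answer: 39344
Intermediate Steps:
R = 5 (R = 5 - 1*0 = 5 + 0 = 5)
C(h, q) = 3 (C(h, q) = 5 - 2 = 3)
y(L, t) = 0
y(C(-4, -2), 145) - 1*(-39344) = 0 - 1*(-39344) = 0 + 39344 = 39344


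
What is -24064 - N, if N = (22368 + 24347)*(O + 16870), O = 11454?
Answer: -1323179724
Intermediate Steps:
N = 1323155660 (N = (22368 + 24347)*(11454 + 16870) = 46715*28324 = 1323155660)
-24064 - N = -24064 - 1*1323155660 = -24064 - 1323155660 = -1323179724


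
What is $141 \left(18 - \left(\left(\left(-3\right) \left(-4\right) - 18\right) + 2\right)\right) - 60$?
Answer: $3042$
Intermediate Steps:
$141 \left(18 - \left(\left(\left(-3\right) \left(-4\right) - 18\right) + 2\right)\right) - 60 = 141 \left(18 - \left(\left(12 - 18\right) + 2\right)\right) - 60 = 141 \left(18 - \left(-6 + 2\right)\right) - 60 = 141 \left(18 - -4\right) - 60 = 141 \left(18 + 4\right) - 60 = 141 \cdot 22 - 60 = 3102 - 60 = 3042$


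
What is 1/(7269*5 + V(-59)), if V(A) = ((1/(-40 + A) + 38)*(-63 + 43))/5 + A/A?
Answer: 99/3583210 ≈ 2.7629e-5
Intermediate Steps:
V(A) = -151 - 4/(-40 + A) (V(A) = ((38 + 1/(-40 + A))*(-20))*(⅕) + 1 = (-760 - 20/(-40 + A))*(⅕) + 1 = (-152 - 4/(-40 + A)) + 1 = -151 - 4/(-40 + A))
1/(7269*5 + V(-59)) = 1/(7269*5 + (6036 - 151*(-59))/(-40 - 59)) = 1/(36345 + (6036 + 8909)/(-99)) = 1/(36345 - 1/99*14945) = 1/(36345 - 14945/99) = 1/(3583210/99) = 99/3583210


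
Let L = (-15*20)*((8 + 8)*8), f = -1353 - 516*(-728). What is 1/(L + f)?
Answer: 1/335895 ≈ 2.9771e-6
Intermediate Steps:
f = 374295 (f = -1353 + 375648 = 374295)
L = -38400 (L = -4800*8 = -300*128 = -38400)
1/(L + f) = 1/(-38400 + 374295) = 1/335895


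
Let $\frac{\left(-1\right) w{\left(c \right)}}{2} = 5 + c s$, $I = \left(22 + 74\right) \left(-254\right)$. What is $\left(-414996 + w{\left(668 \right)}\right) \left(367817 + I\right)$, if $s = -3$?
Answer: $-141150276134$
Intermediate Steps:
$I = -24384$ ($I = 96 \left(-254\right) = -24384$)
$w{\left(c \right)} = -10 + 6 c$ ($w{\left(c \right)} = - 2 \left(5 + c \left(-3\right)\right) = - 2 \left(5 - 3 c\right) = -10 + 6 c$)
$\left(-414996 + w{\left(668 \right)}\right) \left(367817 + I\right) = \left(-414996 + \left(-10 + 6 \cdot 668\right)\right) \left(367817 - 24384\right) = \left(-414996 + \left(-10 + 4008\right)\right) 343433 = \left(-414996 + 3998\right) 343433 = \left(-410998\right) 343433 = -141150276134$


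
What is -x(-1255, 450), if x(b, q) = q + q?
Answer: -900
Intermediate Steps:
x(b, q) = 2*q
-x(-1255, 450) = -2*450 = -1*900 = -900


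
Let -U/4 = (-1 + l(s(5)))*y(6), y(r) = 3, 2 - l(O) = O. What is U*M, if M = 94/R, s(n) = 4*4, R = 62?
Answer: 8460/31 ≈ 272.90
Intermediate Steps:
s(n) = 16
l(O) = 2 - O
U = 180 (U = -4*(-1 + (2 - 1*16))*3 = -4*(-1 + (2 - 16))*3 = -4*(-1 - 14)*3 = -(-60)*3 = -4*(-45) = 180)
M = 47/31 (M = 94/62 = 94*(1/62) = 47/31 ≈ 1.5161)
U*M = 180*(47/31) = 8460/31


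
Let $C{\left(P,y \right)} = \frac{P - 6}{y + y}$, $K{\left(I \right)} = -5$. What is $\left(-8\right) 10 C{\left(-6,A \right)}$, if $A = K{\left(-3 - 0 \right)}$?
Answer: $-96$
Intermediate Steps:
$A = -5$
$C{\left(P,y \right)} = \frac{-6 + P}{2 y}$
$\left(-8\right) 10 C{\left(-6,A \right)} = \left(-8\right) 10 \frac{-6 - 6}{2 \left(-5\right)} = - 80 \cdot \frac{1}{2} \left(- \frac{1}{5}\right) \left(-12\right) = \left(-80\right) \frac{6}{5} = -96$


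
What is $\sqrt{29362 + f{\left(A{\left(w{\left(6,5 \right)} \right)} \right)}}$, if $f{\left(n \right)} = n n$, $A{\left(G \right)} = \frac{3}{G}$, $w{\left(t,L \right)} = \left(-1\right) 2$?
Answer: $\frac{\sqrt{117457}}{2} \approx 171.36$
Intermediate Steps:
$w{\left(t,L \right)} = -2$
$f{\left(n \right)} = n^{2}$
$\sqrt{29362 + f{\left(A{\left(w{\left(6,5 \right)} \right)} \right)}} = \sqrt{29362 + \left(\frac{3}{-2}\right)^{2}} = \sqrt{29362 + \left(3 \left(- \frac{1}{2}\right)\right)^{2}} = \sqrt{29362 + \left(- \frac{3}{2}\right)^{2}} = \sqrt{29362 + \frac{9}{4}} = \sqrt{\frac{117457}{4}} = \frac{\sqrt{117457}}{2}$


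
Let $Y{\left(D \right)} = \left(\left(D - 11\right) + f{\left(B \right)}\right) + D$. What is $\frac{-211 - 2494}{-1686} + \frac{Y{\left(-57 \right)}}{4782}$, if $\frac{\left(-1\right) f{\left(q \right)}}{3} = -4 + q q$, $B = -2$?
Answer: $\frac{353460}{223957} \approx 1.5782$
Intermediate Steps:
$f{\left(q \right)} = 12 - 3 q^{2}$ ($f{\left(q \right)} = - 3 \left(-4 + q q\right) = - 3 \left(-4 + q^{2}\right) = 12 - 3 q^{2}$)
$Y{\left(D \right)} = -11 + 2 D$ ($Y{\left(D \right)} = \left(\left(D - 11\right) + \left(12 - 3 \left(-2\right)^{2}\right)\right) + D = \left(\left(-11 + D\right) + \left(12 - 12\right)\right) + D = \left(\left(-11 + D\right) + 0\right) + D = \left(-11 + D\right) + D = -11 + 2 D$)
$\frac{-211 - 2494}{-1686} + \frac{Y{\left(-57 \right)}}{4782} = \frac{-211 - 2494}{-1686} + \frac{-11 + 2 \left(-57\right)}{4782} = \left(-211 - 2494\right) \left(- \frac{1}{1686}\right) + \left(-11 - 114\right) \frac{1}{4782} = \left(-2705\right) \left(- \frac{1}{1686}\right) - \frac{125}{4782} = \frac{2705}{1686} - \frac{125}{4782} = \frac{353460}{223957}$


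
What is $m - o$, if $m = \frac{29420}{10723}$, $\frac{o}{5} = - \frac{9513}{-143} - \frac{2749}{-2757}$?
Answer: $- \frac{1415656455100}{4227553473} \approx -334.86$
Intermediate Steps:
$o = \frac{133102240}{394251}$ ($o = 5 \left(- \frac{9513}{-143} - \frac{2749}{-2757}\right) = 5 \left(\left(-9513\right) \left(- \frac{1}{143}\right) - - \frac{2749}{2757}\right) = 5 \left(\frac{9513}{143} + \frac{2749}{2757}\right) = 5 \cdot \frac{26620448}{394251} = \frac{133102240}{394251} \approx 337.61$)
$m = \frac{29420}{10723}$ ($m = 29420 \cdot \frac{1}{10723} = \frac{29420}{10723} \approx 2.7436$)
$m - o = \frac{29420}{10723} - \frac{133102240}{394251} = - \frac{1415656455100}{4227553473}$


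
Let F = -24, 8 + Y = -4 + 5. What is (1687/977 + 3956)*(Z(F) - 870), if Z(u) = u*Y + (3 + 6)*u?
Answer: -3549629682/977 ≈ -3.6332e+6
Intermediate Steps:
Y = -7 (Y = -8 + (-4 + 5) = -8 + 1 = -7)
Z(u) = 2*u (Z(u) = u*(-7) + (3 + 6)*u = -7*u + 9*u = 2*u)
(1687/977 + 3956)*(Z(F) - 870) = (1687/977 + 3956)*(2*(-24) - 870) = (1687*(1/977) + 3956)*(-48 - 870) = (1687/977 + 3956)*(-918) = (3866699/977)*(-918) = -3549629682/977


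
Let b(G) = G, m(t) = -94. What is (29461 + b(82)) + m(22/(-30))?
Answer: 29449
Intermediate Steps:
(29461 + b(82)) + m(22/(-30)) = (29461 + 82) - 94 = 29543 - 94 = 29449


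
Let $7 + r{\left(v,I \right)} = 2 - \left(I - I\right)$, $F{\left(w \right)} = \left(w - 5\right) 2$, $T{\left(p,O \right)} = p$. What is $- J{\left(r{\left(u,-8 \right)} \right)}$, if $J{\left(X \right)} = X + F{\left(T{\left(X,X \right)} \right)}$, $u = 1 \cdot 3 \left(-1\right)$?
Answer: $25$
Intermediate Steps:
$u = -3$ ($u = 3 \left(-1\right) = -3$)
$F{\left(w \right)} = -10 + 2 w$ ($F{\left(w \right)} = \left(-5 + w\right) 2 = -10 + 2 w$)
$r{\left(v,I \right)} = -5$ ($r{\left(v,I \right)} = -7 + \left(2 - \left(I - I\right)\right) = -7 + \left(2 - 0\right) = -7 + \left(2 + 0\right) = -7 + 2 = -5$)
$J{\left(X \right)} = -10 + 3 X$ ($J{\left(X \right)} = X + \left(-10 + 2 X\right) = -10 + 3 X$)
$- J{\left(r{\left(u,-8 \right)} \right)} = - (-10 + 3 \left(-5\right)) = - (-10 - 15) = \left(-1\right) \left(-25\right) = 25$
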